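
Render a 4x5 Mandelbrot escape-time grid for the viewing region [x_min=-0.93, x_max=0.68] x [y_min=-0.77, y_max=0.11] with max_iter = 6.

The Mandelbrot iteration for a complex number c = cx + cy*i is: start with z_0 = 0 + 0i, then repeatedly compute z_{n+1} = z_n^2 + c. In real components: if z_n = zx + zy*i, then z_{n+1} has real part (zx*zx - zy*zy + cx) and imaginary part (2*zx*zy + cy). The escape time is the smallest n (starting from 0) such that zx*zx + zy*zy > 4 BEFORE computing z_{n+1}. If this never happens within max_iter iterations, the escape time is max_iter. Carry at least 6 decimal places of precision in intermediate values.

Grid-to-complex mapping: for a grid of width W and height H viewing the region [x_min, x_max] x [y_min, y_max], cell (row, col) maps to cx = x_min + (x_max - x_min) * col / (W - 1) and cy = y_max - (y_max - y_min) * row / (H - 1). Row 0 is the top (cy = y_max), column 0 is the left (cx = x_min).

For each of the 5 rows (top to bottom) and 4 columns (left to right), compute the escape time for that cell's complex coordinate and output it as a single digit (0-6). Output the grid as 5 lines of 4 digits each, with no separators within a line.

Answer: 6663
6663
6663
5663
4663

Derivation:
(row=0, col=0): c = -0.9300 + 0.1100i → escape time 6
(row=0, col=1): c = -0.3933 + 0.1100i → escape time 6
(row=0, col=2): c = 0.1433 + 0.1100i → escape time 6
(row=0, col=3): c = 0.6800 + 0.1100i → escape time 3
(row=1, col=0): c = -0.9300 + -0.1100i → escape time 6
(row=1, col=1): c = -0.3933 + -0.1100i → escape time 6
(row=1, col=2): c = 0.1433 + -0.1100i → escape time 6
(row=1, col=3): c = 0.6800 + -0.1100i → escape time 3
(row=2, col=0): c = -0.9300 + -0.3300i → escape time 6
(row=2, col=1): c = -0.3933 + -0.3300i → escape time 6
(row=2, col=2): c = 0.1433 + -0.3300i → escape time 6
(row=2, col=3): c = 0.6800 + -0.3300i → escape time 3
(row=3, col=0): c = -0.9300 + -0.5500i → escape time 5
(row=3, col=1): c = -0.3933 + -0.5500i → escape time 6
(row=3, col=2): c = 0.1433 + -0.5500i → escape time 6
(row=3, col=3): c = 0.6800 + -0.5500i → escape time 3
(row=4, col=0): c = -0.9300 + -0.7700i → escape time 4
(row=4, col=1): c = -0.3933 + -0.7700i → escape time 6
(row=4, col=2): c = 0.1433 + -0.7700i → escape time 6
(row=4, col=3): c = 0.6800 + -0.7700i → escape time 3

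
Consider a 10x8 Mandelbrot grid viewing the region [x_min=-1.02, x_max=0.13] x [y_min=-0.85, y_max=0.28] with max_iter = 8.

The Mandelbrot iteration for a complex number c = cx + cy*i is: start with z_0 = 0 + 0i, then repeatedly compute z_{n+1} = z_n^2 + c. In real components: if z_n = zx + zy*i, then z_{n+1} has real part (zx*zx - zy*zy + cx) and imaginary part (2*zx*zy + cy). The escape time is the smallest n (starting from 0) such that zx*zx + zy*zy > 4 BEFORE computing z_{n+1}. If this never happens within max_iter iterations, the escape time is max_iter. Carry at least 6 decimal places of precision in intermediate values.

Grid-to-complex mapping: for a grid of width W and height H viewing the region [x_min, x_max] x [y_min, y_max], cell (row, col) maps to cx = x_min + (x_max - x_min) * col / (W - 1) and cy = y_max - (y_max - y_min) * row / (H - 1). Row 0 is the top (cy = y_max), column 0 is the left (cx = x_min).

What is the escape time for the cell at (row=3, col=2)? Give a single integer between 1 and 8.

z_0 = 0 + 0i, c = -0.7644 + -0.2043i
Iter 1: z = -0.7644 + -0.2043i, |z|^2 = 0.6261
Iter 2: z = -0.2218 + 0.1080i, |z|^2 = 0.0609
Iter 3: z = -0.7269 + -0.2522i, |z|^2 = 0.5920
Iter 4: z = -0.2996 + 0.1624i, |z|^2 = 0.1162
Iter 5: z = -0.7010 + -0.3016i, |z|^2 = 0.5824
Iter 6: z = -0.3640 + 0.2186i, |z|^2 = 0.1803
Iter 7: z = -0.6798 + -0.3634i, |z|^2 = 0.5941

Answer: 8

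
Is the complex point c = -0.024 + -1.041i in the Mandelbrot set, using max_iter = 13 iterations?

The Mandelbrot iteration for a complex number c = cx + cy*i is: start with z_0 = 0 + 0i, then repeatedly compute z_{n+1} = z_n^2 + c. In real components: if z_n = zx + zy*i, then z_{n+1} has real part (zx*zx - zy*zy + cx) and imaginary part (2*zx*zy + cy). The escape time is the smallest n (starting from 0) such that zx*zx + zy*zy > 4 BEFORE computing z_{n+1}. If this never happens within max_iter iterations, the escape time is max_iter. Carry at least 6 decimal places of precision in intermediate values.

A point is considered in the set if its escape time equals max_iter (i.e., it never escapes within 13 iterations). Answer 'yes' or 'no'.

Answer: no

Derivation:
z_0 = 0 + 0i, c = -0.0240 + -1.0410i
Iter 1: z = -0.0240 + -1.0410i, |z|^2 = 1.0843
Iter 2: z = -1.1071 + -0.9910i, |z|^2 = 2.2078
Iter 3: z = 0.2195 + 1.1534i, |z|^2 = 1.3784
Iter 4: z = -1.3060 + -0.5346i, |z|^2 = 1.9915
Iter 5: z = 1.3959 + 0.3554i, |z|^2 = 2.0749
Iter 6: z = 1.7983 + -0.0488i, |z|^2 = 3.2362
Iter 7: z = 3.2074 + -1.2166i, |z|^2 = 11.7678
Escaped at iteration 7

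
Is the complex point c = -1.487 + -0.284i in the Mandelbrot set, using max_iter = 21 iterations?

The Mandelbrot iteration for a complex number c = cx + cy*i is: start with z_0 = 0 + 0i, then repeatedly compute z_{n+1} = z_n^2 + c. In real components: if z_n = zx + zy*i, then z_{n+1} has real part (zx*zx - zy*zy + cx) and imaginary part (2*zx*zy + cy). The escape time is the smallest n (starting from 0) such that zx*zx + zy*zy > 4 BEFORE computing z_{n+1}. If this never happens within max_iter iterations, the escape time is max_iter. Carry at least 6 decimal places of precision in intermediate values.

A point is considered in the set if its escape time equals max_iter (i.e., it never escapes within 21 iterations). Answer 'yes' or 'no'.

z_0 = 0 + 0i, c = -1.4870 + -0.2840i
Iter 1: z = -1.4870 + -0.2840i, |z|^2 = 2.2918
Iter 2: z = 0.6435 + 0.5606i, |z|^2 = 0.7284
Iter 3: z = -1.3872 + 0.4375i, |z|^2 = 2.1157
Iter 4: z = 0.2458 + -1.4979i, |z|^2 = 2.3040
Iter 5: z = -3.6701 + -1.0205i, |z|^2 = 14.5113
Escaped at iteration 5

Answer: no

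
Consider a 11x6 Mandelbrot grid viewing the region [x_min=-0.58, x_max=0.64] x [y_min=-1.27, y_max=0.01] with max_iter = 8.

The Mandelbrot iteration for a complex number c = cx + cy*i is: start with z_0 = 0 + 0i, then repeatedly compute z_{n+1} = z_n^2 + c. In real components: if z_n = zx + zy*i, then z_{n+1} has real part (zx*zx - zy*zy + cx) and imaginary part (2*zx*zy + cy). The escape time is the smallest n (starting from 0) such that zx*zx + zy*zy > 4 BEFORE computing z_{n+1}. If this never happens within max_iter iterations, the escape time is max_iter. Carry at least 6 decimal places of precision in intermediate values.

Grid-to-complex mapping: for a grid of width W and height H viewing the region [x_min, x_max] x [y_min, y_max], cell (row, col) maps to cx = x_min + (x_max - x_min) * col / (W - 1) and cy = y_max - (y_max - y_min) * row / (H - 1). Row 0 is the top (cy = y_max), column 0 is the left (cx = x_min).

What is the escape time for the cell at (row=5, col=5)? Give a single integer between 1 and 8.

Answer: 2

Derivation:
z_0 = 0 + 0i, c = 0.0300 + -1.2700i
Iter 1: z = 0.0300 + -1.2700i, |z|^2 = 1.6138
Iter 2: z = -1.5820 + -1.3462i, |z|^2 = 4.3150
Escaped at iteration 2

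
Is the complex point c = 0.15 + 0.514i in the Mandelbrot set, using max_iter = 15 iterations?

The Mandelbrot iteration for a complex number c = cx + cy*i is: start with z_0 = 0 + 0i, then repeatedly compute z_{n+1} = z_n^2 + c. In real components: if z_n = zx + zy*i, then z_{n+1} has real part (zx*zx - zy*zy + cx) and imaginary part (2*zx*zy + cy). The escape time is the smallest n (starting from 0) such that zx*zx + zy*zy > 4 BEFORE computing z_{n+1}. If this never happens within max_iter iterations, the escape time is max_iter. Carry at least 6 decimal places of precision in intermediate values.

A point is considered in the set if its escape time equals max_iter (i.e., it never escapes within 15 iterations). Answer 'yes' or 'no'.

z_0 = 0 + 0i, c = 0.1500 + 0.5140i
Iter 1: z = 0.1500 + 0.5140i, |z|^2 = 0.2867
Iter 2: z = -0.0917 + 0.6682i, |z|^2 = 0.4549
Iter 3: z = -0.2881 + 0.3915i, |z|^2 = 0.2362
Iter 4: z = 0.0798 + 0.2885i, |z|^2 = 0.0896
Iter 5: z = 0.0732 + 0.5600i, |z|^2 = 0.3190
Iter 6: z = -0.1583 + 0.5959i, |z|^2 = 0.3802
Iter 7: z = -0.1801 + 0.3254i, |z|^2 = 0.1383
Iter 8: z = 0.0766 + 0.3968i, |z|^2 = 0.1633
Iter 9: z = -0.0016 + 0.5748i, |z|^2 = 0.3304
Iter 10: z = -0.1803 + 0.5122i, |z|^2 = 0.2948
Iter 11: z = -0.0798 + 0.3293i, |z|^2 = 0.1148
Iter 12: z = 0.0480 + 0.4615i, |z|^2 = 0.2152
Iter 13: z = -0.0606 + 0.5583i, |z|^2 = 0.3153
Iter 14: z = -0.1580 + 0.4463i, |z|^2 = 0.2241
Did not escape in 15 iterations → in set

Answer: yes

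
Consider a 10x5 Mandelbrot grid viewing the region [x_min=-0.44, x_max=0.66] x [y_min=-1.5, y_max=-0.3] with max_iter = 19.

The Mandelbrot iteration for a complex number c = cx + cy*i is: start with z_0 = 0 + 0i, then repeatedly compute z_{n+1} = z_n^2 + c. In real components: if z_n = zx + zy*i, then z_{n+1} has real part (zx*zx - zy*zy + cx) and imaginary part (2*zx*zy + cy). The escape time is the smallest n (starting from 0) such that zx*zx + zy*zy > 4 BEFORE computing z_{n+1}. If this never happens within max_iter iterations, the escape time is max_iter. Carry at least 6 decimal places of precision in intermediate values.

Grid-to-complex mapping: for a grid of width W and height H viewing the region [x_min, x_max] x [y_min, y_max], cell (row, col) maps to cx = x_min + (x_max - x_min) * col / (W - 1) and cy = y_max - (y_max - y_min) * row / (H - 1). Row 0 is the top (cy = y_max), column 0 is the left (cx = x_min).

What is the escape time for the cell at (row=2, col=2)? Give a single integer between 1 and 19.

Answer: 9

Derivation:
z_0 = 0 + 0i, c = -0.1956 + -0.9000i
Iter 1: z = -0.1956 + -0.9000i, |z|^2 = 0.8482
Iter 2: z = -0.9673 + -0.5480i, |z|^2 = 1.2360
Iter 3: z = 0.4398 + 0.1602i, |z|^2 = 0.2191
Iter 4: z = -0.0278 + -0.7591i, |z|^2 = 0.5770
Iter 5: z = -0.7710 + -0.8579i, |z|^2 = 1.3304
Iter 6: z = -0.3370 + 0.4228i, |z|^2 = 0.2924
Iter 7: z = -0.2608 + -1.1850i, |z|^2 = 1.4723
Iter 8: z = -1.5318 + -0.2820i, |z|^2 = 2.4259
Iter 9: z = 2.0714 + -0.0362i, |z|^2 = 4.2919
Escaped at iteration 9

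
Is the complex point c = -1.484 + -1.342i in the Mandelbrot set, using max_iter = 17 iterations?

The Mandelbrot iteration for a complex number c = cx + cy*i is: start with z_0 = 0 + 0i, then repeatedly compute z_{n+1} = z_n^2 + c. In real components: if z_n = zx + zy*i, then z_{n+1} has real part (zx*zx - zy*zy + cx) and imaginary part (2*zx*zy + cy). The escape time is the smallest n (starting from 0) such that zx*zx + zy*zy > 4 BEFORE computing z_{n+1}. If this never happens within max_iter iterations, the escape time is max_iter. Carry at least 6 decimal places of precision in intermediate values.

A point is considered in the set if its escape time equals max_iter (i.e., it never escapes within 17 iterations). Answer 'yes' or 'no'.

z_0 = 0 + 0i, c = -1.4840 + -1.3420i
Iter 1: z = -1.4840 + -1.3420i, |z|^2 = 4.0032
Escaped at iteration 1

Answer: no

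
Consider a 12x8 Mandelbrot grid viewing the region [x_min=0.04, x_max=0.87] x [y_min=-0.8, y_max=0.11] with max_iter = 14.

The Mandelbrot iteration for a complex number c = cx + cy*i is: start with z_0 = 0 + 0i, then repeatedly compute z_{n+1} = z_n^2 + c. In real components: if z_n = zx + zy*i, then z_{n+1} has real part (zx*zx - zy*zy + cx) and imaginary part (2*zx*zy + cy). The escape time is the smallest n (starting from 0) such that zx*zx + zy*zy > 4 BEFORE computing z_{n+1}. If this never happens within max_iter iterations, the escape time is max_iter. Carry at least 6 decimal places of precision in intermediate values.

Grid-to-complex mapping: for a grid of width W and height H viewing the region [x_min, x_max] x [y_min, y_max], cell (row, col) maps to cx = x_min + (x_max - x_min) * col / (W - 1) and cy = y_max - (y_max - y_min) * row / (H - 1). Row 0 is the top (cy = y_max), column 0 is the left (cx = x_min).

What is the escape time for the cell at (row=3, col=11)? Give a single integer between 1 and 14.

z_0 = 0 + 0i, c = 0.8700 + -0.2800i
Iter 1: z = 0.8700 + -0.2800i, |z|^2 = 0.8353
Iter 2: z = 1.5485 + -0.7672i, |z|^2 = 2.9864
Iter 3: z = 2.6793 + -2.6560i, |z|^2 = 14.2328
Escaped at iteration 3

Answer: 3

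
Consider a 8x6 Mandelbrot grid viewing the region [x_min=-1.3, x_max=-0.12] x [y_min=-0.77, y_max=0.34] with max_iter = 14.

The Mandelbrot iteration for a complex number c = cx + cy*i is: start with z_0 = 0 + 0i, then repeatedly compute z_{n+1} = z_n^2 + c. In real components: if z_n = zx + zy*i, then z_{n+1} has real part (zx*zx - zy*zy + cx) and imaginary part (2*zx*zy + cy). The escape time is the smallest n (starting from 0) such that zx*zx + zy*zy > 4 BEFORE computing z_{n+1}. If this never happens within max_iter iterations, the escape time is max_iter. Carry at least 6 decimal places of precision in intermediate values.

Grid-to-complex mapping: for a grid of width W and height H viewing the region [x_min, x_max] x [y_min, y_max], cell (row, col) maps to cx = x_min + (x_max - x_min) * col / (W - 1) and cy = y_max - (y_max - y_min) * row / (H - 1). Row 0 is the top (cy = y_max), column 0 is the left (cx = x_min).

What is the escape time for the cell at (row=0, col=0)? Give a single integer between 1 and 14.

z_0 = 0 + 0i, c = -1.3000 + 0.3400i
Iter 1: z = -1.3000 + 0.3400i, |z|^2 = 1.8056
Iter 2: z = 0.2744 + -0.5440i, |z|^2 = 0.3712
Iter 3: z = -1.5206 + 0.0415i, |z|^2 = 2.3141
Iter 4: z = 1.0106 + 0.2139i, |z|^2 = 1.0671
Iter 5: z = -0.3244 + 0.7724i, |z|^2 = 0.7018
Iter 6: z = -1.7914 + -0.1611i, |z|^2 = 3.2350
Iter 7: z = 1.8831 + 0.9173i, |z|^2 = 4.3875
Escaped at iteration 7

Answer: 7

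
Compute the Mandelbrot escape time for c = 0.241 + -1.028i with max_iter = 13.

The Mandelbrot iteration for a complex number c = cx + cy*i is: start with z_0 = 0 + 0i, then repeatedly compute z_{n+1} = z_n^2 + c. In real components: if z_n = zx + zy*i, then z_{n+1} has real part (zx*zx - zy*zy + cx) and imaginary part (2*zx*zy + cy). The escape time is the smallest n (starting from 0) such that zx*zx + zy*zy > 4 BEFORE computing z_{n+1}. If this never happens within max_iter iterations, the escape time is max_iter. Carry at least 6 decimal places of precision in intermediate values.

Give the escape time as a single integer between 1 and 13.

z_0 = 0 + 0i, c = 0.2410 + -1.0280i
Iter 1: z = 0.2410 + -1.0280i, |z|^2 = 1.1149
Iter 2: z = -0.7577 + -1.5235i, |z|^2 = 2.8952
Iter 3: z = -1.5059 + 1.2807i, |z|^2 = 3.9080
Iter 4: z = 0.8686 + -4.8853i, |z|^2 = 24.6208
Escaped at iteration 4

Answer: 4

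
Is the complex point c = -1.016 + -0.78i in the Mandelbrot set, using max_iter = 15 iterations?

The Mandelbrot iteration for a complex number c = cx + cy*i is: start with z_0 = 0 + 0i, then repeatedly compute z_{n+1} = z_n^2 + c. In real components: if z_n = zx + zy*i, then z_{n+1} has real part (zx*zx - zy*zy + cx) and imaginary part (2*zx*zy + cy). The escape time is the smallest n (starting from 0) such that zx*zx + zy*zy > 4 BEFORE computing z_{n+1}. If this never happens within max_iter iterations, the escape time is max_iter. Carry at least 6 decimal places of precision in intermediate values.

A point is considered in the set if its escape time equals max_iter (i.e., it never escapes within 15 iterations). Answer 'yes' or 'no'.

z_0 = 0 + 0i, c = -1.0160 + -0.7800i
Iter 1: z = -1.0160 + -0.7800i, |z|^2 = 1.6407
Iter 2: z = -0.5921 + 0.8050i, |z|^2 = 0.9986
Iter 3: z = -1.3133 + -1.7333i, |z|^2 = 4.7292
Escaped at iteration 3

Answer: no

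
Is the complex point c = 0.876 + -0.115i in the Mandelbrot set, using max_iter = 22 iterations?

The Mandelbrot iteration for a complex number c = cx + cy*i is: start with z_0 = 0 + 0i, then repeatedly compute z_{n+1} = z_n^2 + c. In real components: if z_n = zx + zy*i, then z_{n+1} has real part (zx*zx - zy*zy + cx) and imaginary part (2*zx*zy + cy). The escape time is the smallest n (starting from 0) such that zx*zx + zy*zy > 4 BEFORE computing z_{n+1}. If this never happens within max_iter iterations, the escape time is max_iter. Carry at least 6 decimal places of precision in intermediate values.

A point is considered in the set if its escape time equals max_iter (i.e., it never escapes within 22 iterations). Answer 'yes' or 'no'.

z_0 = 0 + 0i, c = 0.8760 + -0.1150i
Iter 1: z = 0.8760 + -0.1150i, |z|^2 = 0.7806
Iter 2: z = 1.6302 + -0.3165i, |z|^2 = 2.7576
Iter 3: z = 3.4332 + -1.1468i, |z|^2 = 13.1023
Escaped at iteration 3

Answer: no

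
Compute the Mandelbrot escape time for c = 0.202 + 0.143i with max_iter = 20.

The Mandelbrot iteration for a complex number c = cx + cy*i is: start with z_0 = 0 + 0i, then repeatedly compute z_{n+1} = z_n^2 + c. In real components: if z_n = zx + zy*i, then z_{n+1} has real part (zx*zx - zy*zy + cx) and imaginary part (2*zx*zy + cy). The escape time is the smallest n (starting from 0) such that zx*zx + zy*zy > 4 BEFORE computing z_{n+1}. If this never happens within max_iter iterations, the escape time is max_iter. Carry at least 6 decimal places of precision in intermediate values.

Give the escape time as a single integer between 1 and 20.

Answer: 20

Derivation:
z_0 = 0 + 0i, c = 0.2020 + 0.1430i
Iter 1: z = 0.2020 + 0.1430i, |z|^2 = 0.0613
Iter 2: z = 0.2224 + 0.2008i, |z|^2 = 0.0898
Iter 3: z = 0.2111 + 0.2323i, |z|^2 = 0.0985
Iter 4: z = 0.1926 + 0.2411i, |z|^2 = 0.0952
Iter 5: z = 0.1810 + 0.2359i, |z|^2 = 0.0884
Iter 6: z = 0.1791 + 0.2284i, |z|^2 = 0.0842
Iter 7: z = 0.1819 + 0.2248i, |z|^2 = 0.0836
Iter 8: z = 0.1846 + 0.2248i, |z|^2 = 0.0846
Iter 9: z = 0.1855 + 0.2260i, |z|^2 = 0.0855
Iter 10: z = 0.1854 + 0.2268i, |z|^2 = 0.0858
Iter 11: z = 0.1849 + 0.2271i, |z|^2 = 0.0858
Iter 12: z = 0.1846 + 0.2270i, |z|^2 = 0.0856
Iter 13: z = 0.1846 + 0.2268i, |z|^2 = 0.0855
Iter 14: z = 0.1846 + 0.2267i, |z|^2 = 0.0855
Iter 15: z = 0.1847 + 0.2267i, |z|^2 = 0.0855
Iter 16: z = 0.1847 + 0.2267i, |z|^2 = 0.0855
Iter 17: z = 0.1847 + 0.2268i, |z|^2 = 0.0855
Iter 18: z = 0.1847 + 0.2268i, |z|^2 = 0.0855
Iter 19: z = 0.1847 + 0.2268i, |z|^2 = 0.0855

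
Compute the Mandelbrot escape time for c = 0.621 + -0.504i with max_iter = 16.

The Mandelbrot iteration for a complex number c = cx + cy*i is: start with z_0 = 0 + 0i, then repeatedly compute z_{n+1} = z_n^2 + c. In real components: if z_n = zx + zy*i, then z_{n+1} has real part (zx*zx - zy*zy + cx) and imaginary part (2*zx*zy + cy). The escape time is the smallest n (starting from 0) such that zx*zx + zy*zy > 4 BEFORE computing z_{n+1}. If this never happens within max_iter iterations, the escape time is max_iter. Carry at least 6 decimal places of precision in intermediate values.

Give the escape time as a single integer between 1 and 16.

z_0 = 0 + 0i, c = 0.6210 + -0.5040i
Iter 1: z = 0.6210 + -0.5040i, |z|^2 = 0.6397
Iter 2: z = 0.7526 + -1.1300i, |z|^2 = 1.8433
Iter 3: z = -0.0894 + -2.2049i, |z|^2 = 4.8695
Escaped at iteration 3

Answer: 3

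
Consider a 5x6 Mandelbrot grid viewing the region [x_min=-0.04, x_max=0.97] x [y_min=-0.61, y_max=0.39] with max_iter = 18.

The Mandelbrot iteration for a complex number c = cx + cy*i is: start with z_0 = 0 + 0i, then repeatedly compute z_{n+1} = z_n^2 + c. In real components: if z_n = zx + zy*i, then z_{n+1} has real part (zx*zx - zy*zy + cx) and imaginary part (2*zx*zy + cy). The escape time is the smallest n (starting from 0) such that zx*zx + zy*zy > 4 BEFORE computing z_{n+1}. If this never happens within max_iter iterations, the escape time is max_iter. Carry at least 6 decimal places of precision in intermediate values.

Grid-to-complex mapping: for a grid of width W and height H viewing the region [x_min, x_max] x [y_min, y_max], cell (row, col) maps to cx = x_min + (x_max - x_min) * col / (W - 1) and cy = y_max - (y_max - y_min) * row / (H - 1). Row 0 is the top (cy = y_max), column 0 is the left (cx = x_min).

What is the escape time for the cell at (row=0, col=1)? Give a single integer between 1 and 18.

Answer: 18

Derivation:
z_0 = 0 + 0i, c = 0.2125 + 0.3900i
Iter 1: z = 0.2125 + 0.3900i, |z|^2 = 0.1973
Iter 2: z = 0.1056 + 0.5557i, |z|^2 = 0.3200
Iter 3: z = -0.0852 + 0.5073i, |z|^2 = 0.2646
Iter 4: z = -0.0376 + 0.3035i, |z|^2 = 0.0935
Iter 5: z = 0.1218 + 0.3672i, |z|^2 = 0.1496
Iter 6: z = 0.0925 + 0.4794i, |z|^2 = 0.2384
Iter 7: z = -0.0088 + 0.4787i, |z|^2 = 0.2292
Iter 8: z = -0.0166 + 0.3816i, |z|^2 = 0.1459
Iter 9: z = 0.0672 + 0.3773i, |z|^2 = 0.1469
Iter 10: z = 0.0746 + 0.4407i, |z|^2 = 0.1998
Iter 11: z = 0.0239 + 0.4558i, |z|^2 = 0.2083
Iter 12: z = 0.0053 + 0.4118i, |z|^2 = 0.1696
Iter 13: z = 0.0430 + 0.3944i, |z|^2 = 0.1574
Iter 14: z = 0.0588 + 0.4239i, |z|^2 = 0.1832
Iter 15: z = 0.0363 + 0.4399i, |z|^2 = 0.1948
Iter 16: z = 0.0203 + 0.4219i, |z|^2 = 0.1784
Iter 17: z = 0.0349 + 0.4072i, |z|^2 = 0.1670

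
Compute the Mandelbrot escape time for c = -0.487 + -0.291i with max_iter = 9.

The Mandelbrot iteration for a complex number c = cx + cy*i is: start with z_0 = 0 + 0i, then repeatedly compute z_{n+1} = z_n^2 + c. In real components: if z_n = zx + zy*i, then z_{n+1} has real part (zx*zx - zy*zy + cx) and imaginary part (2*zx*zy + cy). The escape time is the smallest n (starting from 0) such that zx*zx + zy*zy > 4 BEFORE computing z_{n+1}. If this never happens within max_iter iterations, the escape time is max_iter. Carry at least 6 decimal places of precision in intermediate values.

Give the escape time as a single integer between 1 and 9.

Answer: 9

Derivation:
z_0 = 0 + 0i, c = -0.4870 + -0.2910i
Iter 1: z = -0.4870 + -0.2910i, |z|^2 = 0.3218
Iter 2: z = -0.3345 + -0.0076i, |z|^2 = 0.1120
Iter 3: z = -0.3752 + -0.2859i, |z|^2 = 0.2225
Iter 4: z = -0.4280 + -0.0765i, |z|^2 = 0.1890
Iter 5: z = -0.3096 + -0.2256i, |z|^2 = 0.1468
Iter 6: z = -0.4420 + -0.1513i, |z|^2 = 0.2183
Iter 7: z = -0.3145 + -0.1572i, |z|^2 = 0.1237
Iter 8: z = -0.4128 + -0.1921i, |z|^2 = 0.2073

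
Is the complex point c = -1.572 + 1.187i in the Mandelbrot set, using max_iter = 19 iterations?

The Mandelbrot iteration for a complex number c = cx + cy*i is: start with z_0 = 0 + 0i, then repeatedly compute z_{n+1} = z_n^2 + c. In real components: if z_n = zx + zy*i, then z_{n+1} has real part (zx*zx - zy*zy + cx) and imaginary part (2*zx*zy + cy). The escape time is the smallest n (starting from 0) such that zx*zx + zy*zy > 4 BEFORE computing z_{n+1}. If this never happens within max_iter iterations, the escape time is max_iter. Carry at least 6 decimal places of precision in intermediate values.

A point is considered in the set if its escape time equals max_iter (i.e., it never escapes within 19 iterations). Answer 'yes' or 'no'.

z_0 = 0 + 0i, c = -1.5720 + 1.1870i
Iter 1: z = -1.5720 + 1.1870i, |z|^2 = 3.8802
Iter 2: z = -0.5098 + -2.5449i, |z|^2 = 6.7365
Escaped at iteration 2

Answer: no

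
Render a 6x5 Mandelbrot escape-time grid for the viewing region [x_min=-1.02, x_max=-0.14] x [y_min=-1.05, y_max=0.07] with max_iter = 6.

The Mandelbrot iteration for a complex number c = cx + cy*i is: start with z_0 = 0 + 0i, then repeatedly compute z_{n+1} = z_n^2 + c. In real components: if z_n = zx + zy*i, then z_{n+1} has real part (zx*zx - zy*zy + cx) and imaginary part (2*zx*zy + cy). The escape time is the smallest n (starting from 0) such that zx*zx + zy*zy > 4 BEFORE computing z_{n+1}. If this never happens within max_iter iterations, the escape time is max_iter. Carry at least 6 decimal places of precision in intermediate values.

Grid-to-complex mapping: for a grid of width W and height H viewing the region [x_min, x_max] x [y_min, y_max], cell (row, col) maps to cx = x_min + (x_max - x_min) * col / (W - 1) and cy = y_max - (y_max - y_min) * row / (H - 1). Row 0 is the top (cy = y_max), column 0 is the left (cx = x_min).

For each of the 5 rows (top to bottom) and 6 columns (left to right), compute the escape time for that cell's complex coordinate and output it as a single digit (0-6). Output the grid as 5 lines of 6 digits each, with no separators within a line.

Answer: 666666
666666
566666
344666
333456

Derivation:
(row=0, col=0): c = -1.0200 + 0.0700i → escape time 6
(row=0, col=1): c = -0.8440 + 0.0700i → escape time 6
(row=0, col=2): c = -0.6680 + 0.0700i → escape time 6
(row=0, col=3): c = -0.4920 + 0.0700i → escape time 6
(row=0, col=4): c = -0.3160 + 0.0700i → escape time 6
(row=0, col=5): c = -0.1400 + 0.0700i → escape time 6
(row=1, col=0): c = -1.0200 + -0.2100i → escape time 6
(row=1, col=1): c = -0.8440 + -0.2100i → escape time 6
(row=1, col=2): c = -0.6680 + -0.2100i → escape time 6
(row=1, col=3): c = -0.4920 + -0.2100i → escape time 6
(row=1, col=4): c = -0.3160 + -0.2100i → escape time 6
(row=1, col=5): c = -0.1400 + -0.2100i → escape time 6
(row=2, col=0): c = -1.0200 + -0.4900i → escape time 5
(row=2, col=1): c = -0.8440 + -0.4900i → escape time 6
(row=2, col=2): c = -0.6680 + -0.4900i → escape time 6
(row=2, col=3): c = -0.4920 + -0.4900i → escape time 6
(row=2, col=4): c = -0.3160 + -0.4900i → escape time 6
(row=2, col=5): c = -0.1400 + -0.4900i → escape time 6
(row=3, col=0): c = -1.0200 + -0.7700i → escape time 3
(row=3, col=1): c = -0.8440 + -0.7700i → escape time 4
(row=3, col=2): c = -0.6680 + -0.7700i → escape time 4
(row=3, col=3): c = -0.4920 + -0.7700i → escape time 6
(row=3, col=4): c = -0.3160 + -0.7700i → escape time 6
(row=3, col=5): c = -0.1400 + -0.7700i → escape time 6
(row=4, col=0): c = -1.0200 + -1.0500i → escape time 3
(row=4, col=1): c = -0.8440 + -1.0500i → escape time 3
(row=4, col=2): c = -0.6680 + -1.0500i → escape time 3
(row=4, col=3): c = -0.4920 + -1.0500i → escape time 4
(row=4, col=4): c = -0.3160 + -1.0500i → escape time 5
(row=4, col=5): c = -0.1400 + -1.0500i → escape time 6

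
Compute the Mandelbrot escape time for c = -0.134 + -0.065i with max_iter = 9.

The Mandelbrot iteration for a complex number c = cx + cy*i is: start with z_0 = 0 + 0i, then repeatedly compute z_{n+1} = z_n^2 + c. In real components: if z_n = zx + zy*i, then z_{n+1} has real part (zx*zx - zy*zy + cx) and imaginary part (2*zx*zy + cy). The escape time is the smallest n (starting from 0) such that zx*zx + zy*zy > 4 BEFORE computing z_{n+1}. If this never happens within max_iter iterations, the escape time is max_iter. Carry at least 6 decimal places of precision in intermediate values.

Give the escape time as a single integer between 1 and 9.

Answer: 9

Derivation:
z_0 = 0 + 0i, c = -0.1340 + -0.0650i
Iter 1: z = -0.1340 + -0.0650i, |z|^2 = 0.0222
Iter 2: z = -0.1203 + -0.0476i, |z|^2 = 0.0167
Iter 3: z = -0.1218 + -0.0536i, |z|^2 = 0.0177
Iter 4: z = -0.1220 + -0.0520i, |z|^2 = 0.0176
Iter 5: z = -0.1218 + -0.0523i, |z|^2 = 0.0176
Iter 6: z = -0.1219 + -0.0523i, |z|^2 = 0.0176
Iter 7: z = -0.1219 + -0.0523i, |z|^2 = 0.0176
Iter 8: z = -0.1219 + -0.0523i, |z|^2 = 0.0176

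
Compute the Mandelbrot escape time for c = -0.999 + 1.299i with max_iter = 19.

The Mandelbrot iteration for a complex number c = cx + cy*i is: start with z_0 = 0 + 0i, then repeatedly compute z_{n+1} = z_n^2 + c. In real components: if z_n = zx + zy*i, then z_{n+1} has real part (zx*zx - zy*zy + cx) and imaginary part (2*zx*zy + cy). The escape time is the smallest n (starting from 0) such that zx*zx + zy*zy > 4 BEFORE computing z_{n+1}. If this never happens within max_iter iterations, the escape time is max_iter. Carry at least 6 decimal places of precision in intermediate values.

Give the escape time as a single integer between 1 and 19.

Answer: 2

Derivation:
z_0 = 0 + 0i, c = -0.9990 + 1.2990i
Iter 1: z = -0.9990 + 1.2990i, |z|^2 = 2.6854
Iter 2: z = -1.6884 + -1.2964i, |z|^2 = 4.5314
Escaped at iteration 2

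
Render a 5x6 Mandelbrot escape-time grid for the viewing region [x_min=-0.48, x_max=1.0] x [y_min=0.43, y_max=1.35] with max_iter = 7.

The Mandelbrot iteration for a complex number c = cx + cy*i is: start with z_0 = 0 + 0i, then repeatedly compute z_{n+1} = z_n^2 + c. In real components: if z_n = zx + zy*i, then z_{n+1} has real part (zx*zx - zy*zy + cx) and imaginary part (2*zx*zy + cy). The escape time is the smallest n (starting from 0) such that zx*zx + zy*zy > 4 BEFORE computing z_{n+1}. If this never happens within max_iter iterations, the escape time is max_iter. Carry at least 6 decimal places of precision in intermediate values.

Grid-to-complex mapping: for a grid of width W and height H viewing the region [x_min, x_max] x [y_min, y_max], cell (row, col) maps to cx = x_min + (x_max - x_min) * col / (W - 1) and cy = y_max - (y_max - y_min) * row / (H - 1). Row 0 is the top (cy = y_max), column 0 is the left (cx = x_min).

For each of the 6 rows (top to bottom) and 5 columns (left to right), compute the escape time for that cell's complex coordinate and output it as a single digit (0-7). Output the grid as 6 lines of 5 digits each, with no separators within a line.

Answer: 22222
34222
47422
67532
77732
77732

Derivation:
(row=0, col=0): c = -0.4800 + 1.3500i → escape time 2
(row=0, col=1): c = -0.1100 + 1.3500i → escape time 2
(row=0, col=2): c = 0.2600 + 1.3500i → escape time 2
(row=0, col=3): c = 0.6300 + 1.3500i → escape time 2
(row=0, col=4): c = 1.0000 + 1.3500i → escape time 2
(row=1, col=0): c = -0.4800 + 1.1660i → escape time 3
(row=1, col=1): c = -0.1100 + 1.1660i → escape time 4
(row=1, col=2): c = 0.2600 + 1.1660i → escape time 2
(row=1, col=3): c = 0.6300 + 1.1660i → escape time 2
(row=1, col=4): c = 1.0000 + 1.1660i → escape time 2
(row=2, col=0): c = -0.4800 + 0.9820i → escape time 4
(row=2, col=1): c = -0.1100 + 0.9820i → escape time 7
(row=2, col=2): c = 0.2600 + 0.9820i → escape time 4
(row=2, col=3): c = 0.6300 + 0.9820i → escape time 2
(row=2, col=4): c = 1.0000 + 0.9820i → escape time 2
(row=3, col=0): c = -0.4800 + 0.7980i → escape time 6
(row=3, col=1): c = -0.1100 + 0.7980i → escape time 7
(row=3, col=2): c = 0.2600 + 0.7980i → escape time 5
(row=3, col=3): c = 0.6300 + 0.7980i → escape time 3
(row=3, col=4): c = 1.0000 + 0.7980i → escape time 2
(row=4, col=0): c = -0.4800 + 0.6140i → escape time 7
(row=4, col=1): c = -0.1100 + 0.6140i → escape time 7
(row=4, col=2): c = 0.2600 + 0.6140i → escape time 7
(row=4, col=3): c = 0.6300 + 0.6140i → escape time 3
(row=4, col=4): c = 1.0000 + 0.6140i → escape time 2
(row=5, col=0): c = -0.4800 + 0.4300i → escape time 7
(row=5, col=1): c = -0.1100 + 0.4300i → escape time 7
(row=5, col=2): c = 0.2600 + 0.4300i → escape time 7
(row=5, col=3): c = 0.6300 + 0.4300i → escape time 3
(row=5, col=4): c = 1.0000 + 0.4300i → escape time 2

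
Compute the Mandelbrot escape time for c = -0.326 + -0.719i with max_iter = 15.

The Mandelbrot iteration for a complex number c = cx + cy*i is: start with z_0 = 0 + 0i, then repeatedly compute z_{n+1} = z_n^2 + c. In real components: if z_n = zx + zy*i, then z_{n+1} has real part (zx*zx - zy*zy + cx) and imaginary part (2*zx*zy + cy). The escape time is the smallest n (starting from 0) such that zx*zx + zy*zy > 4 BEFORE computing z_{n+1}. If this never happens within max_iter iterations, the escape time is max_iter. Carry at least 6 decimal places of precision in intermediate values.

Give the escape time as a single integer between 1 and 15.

z_0 = 0 + 0i, c = -0.3260 + -0.7190i
Iter 1: z = -0.3260 + -0.7190i, |z|^2 = 0.6232
Iter 2: z = -0.7367 + -0.2502i, |z|^2 = 0.6053
Iter 3: z = 0.1541 + -0.3503i, |z|^2 = 0.1465
Iter 4: z = -0.4250 + -0.8270i, |z|^2 = 0.8645
Iter 5: z = -0.8293 + -0.0161i, |z|^2 = 0.6879
Iter 6: z = 0.3614 + -0.6923i, |z|^2 = 0.6100
Iter 7: z = -0.6747 + -1.2195i, |z|^2 = 1.9423
Iter 8: z = -1.3579 + 0.9265i, |z|^2 = 2.7022
Iter 9: z = 0.6593 + -3.2352i, |z|^2 = 10.9010
Escaped at iteration 9

Answer: 9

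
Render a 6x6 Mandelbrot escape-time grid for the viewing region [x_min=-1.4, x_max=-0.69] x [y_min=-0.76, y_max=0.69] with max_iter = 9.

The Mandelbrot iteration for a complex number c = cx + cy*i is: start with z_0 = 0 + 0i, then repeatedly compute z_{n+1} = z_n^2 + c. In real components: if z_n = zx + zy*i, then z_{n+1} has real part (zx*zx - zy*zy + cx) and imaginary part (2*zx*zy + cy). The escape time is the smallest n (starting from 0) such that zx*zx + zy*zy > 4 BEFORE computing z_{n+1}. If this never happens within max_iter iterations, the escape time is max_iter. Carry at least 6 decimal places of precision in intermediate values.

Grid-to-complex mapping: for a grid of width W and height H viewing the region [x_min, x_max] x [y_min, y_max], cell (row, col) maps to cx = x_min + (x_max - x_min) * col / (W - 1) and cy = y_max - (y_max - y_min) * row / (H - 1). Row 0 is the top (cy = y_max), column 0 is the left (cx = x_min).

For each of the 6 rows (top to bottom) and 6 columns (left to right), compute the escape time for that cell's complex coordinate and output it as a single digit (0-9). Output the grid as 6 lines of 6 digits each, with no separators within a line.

Answer: 333445
597779
999999
799999
355569
333444

Derivation:
(row=0, col=0): c = -1.4000 + 0.6900i → escape time 3
(row=0, col=1): c = -1.2580 + 0.6900i → escape time 3
(row=0, col=2): c = -1.1160 + 0.6900i → escape time 3
(row=0, col=3): c = -0.9740 + 0.6900i → escape time 4
(row=0, col=4): c = -0.8320 + 0.6900i → escape time 4
(row=0, col=5): c = -0.6900 + 0.6900i → escape time 5
(row=1, col=0): c = -1.4000 + 0.4000i → escape time 5
(row=1, col=1): c = -1.2580 + 0.4000i → escape time 9
(row=1, col=2): c = -1.1160 + 0.4000i → escape time 7
(row=1, col=3): c = -0.9740 + 0.4000i → escape time 7
(row=1, col=4): c = -0.8320 + 0.4000i → escape time 7
(row=1, col=5): c = -0.6900 + 0.4000i → escape time 9
(row=2, col=0): c = -1.4000 + 0.1100i → escape time 9
(row=2, col=1): c = -1.2580 + 0.1100i → escape time 9
(row=2, col=2): c = -1.1160 + 0.1100i → escape time 9
(row=2, col=3): c = -0.9740 + 0.1100i → escape time 9
(row=2, col=4): c = -0.8320 + 0.1100i → escape time 9
(row=2, col=5): c = -0.6900 + 0.1100i → escape time 9
(row=3, col=0): c = -1.4000 + -0.1800i → escape time 7
(row=3, col=1): c = -1.2580 + -0.1800i → escape time 9
(row=3, col=2): c = -1.1160 + -0.1800i → escape time 9
(row=3, col=3): c = -0.9740 + -0.1800i → escape time 9
(row=3, col=4): c = -0.8320 + -0.1800i → escape time 9
(row=3, col=5): c = -0.6900 + -0.1800i → escape time 9
(row=4, col=0): c = -1.4000 + -0.4700i → escape time 3
(row=4, col=1): c = -1.2580 + -0.4700i → escape time 5
(row=4, col=2): c = -1.1160 + -0.4700i → escape time 5
(row=4, col=3): c = -0.9740 + -0.4700i → escape time 5
(row=4, col=4): c = -0.8320 + -0.4700i → escape time 6
(row=4, col=5): c = -0.6900 + -0.4700i → escape time 9
(row=5, col=0): c = -1.4000 + -0.7600i → escape time 3
(row=5, col=1): c = -1.2580 + -0.7600i → escape time 3
(row=5, col=2): c = -1.1160 + -0.7600i → escape time 3
(row=5, col=3): c = -0.9740 + -0.7600i → escape time 4
(row=5, col=4): c = -0.8320 + -0.7600i → escape time 4
(row=5, col=5): c = -0.6900 + -0.7600i → escape time 4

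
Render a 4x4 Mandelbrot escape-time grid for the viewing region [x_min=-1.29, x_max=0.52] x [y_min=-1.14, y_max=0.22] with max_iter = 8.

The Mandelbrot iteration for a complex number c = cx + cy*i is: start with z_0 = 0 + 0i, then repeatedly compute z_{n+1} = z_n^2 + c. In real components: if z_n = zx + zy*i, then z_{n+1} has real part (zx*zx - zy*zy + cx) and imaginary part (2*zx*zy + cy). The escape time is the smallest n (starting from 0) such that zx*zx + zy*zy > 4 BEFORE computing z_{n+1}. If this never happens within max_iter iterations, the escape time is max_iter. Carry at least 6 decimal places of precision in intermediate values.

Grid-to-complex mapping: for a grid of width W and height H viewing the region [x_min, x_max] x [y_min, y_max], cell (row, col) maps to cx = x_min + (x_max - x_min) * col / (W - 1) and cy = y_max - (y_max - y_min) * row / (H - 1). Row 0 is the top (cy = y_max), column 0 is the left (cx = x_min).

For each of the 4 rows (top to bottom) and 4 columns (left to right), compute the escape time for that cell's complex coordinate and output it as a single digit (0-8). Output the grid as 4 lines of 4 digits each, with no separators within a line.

Answer: 8885
8885
3583
2342

Derivation:
(row=0, col=0): c = -1.2900 + 0.2200i → escape time 8
(row=0, col=1): c = -0.6867 + 0.2200i → escape time 8
(row=0, col=2): c = -0.0833 + 0.2200i → escape time 8
(row=0, col=3): c = 0.5200 + 0.2200i → escape time 5
(row=1, col=0): c = -1.2900 + -0.2333i → escape time 8
(row=1, col=1): c = -0.6867 + -0.2333i → escape time 8
(row=1, col=2): c = -0.0833 + -0.2333i → escape time 8
(row=1, col=3): c = 0.5200 + -0.2333i → escape time 5
(row=2, col=0): c = -1.2900 + -0.6867i → escape time 3
(row=2, col=1): c = -0.6867 + -0.6867i → escape time 5
(row=2, col=2): c = -0.0833 + -0.6867i → escape time 8
(row=2, col=3): c = 0.5200 + -0.6867i → escape time 3
(row=3, col=0): c = -1.2900 + -1.1400i → escape time 2
(row=3, col=1): c = -0.6867 + -1.1400i → escape time 3
(row=3, col=2): c = -0.0833 + -1.1400i → escape time 4
(row=3, col=3): c = 0.5200 + -1.1400i → escape time 2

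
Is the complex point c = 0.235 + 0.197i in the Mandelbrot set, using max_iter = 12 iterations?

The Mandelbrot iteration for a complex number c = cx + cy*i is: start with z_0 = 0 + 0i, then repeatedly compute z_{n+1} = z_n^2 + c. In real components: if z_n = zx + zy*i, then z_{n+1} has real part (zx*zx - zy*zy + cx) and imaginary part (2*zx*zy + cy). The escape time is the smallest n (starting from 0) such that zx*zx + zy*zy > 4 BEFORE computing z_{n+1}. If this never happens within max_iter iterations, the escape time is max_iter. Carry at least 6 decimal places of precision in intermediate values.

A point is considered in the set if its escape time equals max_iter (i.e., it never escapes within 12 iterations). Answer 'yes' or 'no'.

Answer: yes

Derivation:
z_0 = 0 + 0i, c = 0.2350 + 0.1970i
Iter 1: z = 0.2350 + 0.1970i, |z|^2 = 0.0940
Iter 2: z = 0.2514 + 0.2896i, |z|^2 = 0.1471
Iter 3: z = 0.2143 + 0.3426i, |z|^2 = 0.1633
Iter 4: z = 0.1636 + 0.3439i, |z|^2 = 0.1450
Iter 5: z = 0.1435 + 0.3095i, |z|^2 = 0.1164
Iter 6: z = 0.1598 + 0.2858i, |z|^2 = 0.1072
Iter 7: z = 0.1788 + 0.2884i, |z|^2 = 0.1151
Iter 8: z = 0.1838 + 0.3001i, |z|^2 = 0.1239
Iter 9: z = 0.1787 + 0.3074i, |z|^2 = 0.1264
Iter 10: z = 0.1725 + 0.3069i, |z|^2 = 0.1239
Iter 11: z = 0.1706 + 0.3028i, |z|^2 = 0.1208
Did not escape in 12 iterations → in set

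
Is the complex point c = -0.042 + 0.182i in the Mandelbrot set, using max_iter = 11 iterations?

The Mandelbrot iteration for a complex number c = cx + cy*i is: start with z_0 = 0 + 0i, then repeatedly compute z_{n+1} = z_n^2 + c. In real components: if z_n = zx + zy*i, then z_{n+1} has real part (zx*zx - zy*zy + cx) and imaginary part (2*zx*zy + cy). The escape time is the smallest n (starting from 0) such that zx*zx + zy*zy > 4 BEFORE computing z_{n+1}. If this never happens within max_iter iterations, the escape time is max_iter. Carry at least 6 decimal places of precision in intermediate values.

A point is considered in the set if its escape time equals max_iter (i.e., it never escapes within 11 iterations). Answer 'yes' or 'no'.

Answer: yes

Derivation:
z_0 = 0 + 0i, c = -0.0420 + 0.1820i
Iter 1: z = -0.0420 + 0.1820i, |z|^2 = 0.0349
Iter 2: z = -0.0734 + 0.1667i, |z|^2 = 0.0332
Iter 3: z = -0.0644 + 0.1575i, |z|^2 = 0.0290
Iter 4: z = -0.0627 + 0.1617i, |z|^2 = 0.0301
Iter 5: z = -0.0642 + 0.1617i, |z|^2 = 0.0303
Iter 6: z = -0.0640 + 0.1612i, |z|^2 = 0.0301
Iter 7: z = -0.0639 + 0.1614i, |z|^2 = 0.0301
Iter 8: z = -0.0640 + 0.1614i, |z|^2 = 0.0301
Iter 9: z = -0.0640 + 0.1614i, |z|^2 = 0.0301
Iter 10: z = -0.0639 + 0.1614i, |z|^2 = 0.0301
Did not escape in 11 iterations → in set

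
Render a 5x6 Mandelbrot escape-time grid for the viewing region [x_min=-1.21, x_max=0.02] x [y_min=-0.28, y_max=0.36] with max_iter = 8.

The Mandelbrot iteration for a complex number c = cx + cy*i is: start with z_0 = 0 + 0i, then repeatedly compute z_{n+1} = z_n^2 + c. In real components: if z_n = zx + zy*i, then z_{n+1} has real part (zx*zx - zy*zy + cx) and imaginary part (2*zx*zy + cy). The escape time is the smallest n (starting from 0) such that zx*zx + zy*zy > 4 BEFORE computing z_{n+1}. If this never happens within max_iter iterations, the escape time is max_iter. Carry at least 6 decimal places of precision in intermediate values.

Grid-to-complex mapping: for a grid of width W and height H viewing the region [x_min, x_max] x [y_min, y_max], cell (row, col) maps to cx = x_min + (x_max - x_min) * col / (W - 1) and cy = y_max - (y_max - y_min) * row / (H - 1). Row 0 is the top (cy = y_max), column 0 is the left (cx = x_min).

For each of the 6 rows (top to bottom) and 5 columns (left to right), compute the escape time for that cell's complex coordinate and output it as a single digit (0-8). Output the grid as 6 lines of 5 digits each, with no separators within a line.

Answer: 87888
88888
88888
88888
88888
88888

Derivation:
(row=0, col=0): c = -1.2100 + 0.3600i → escape time 8
(row=0, col=1): c = -0.9025 + 0.3600i → escape time 7
(row=0, col=2): c = -0.5950 + 0.3600i → escape time 8
(row=0, col=3): c = -0.2875 + 0.3600i → escape time 8
(row=0, col=4): c = 0.0200 + 0.3600i → escape time 8
(row=1, col=0): c = -1.2100 + 0.2320i → escape time 8
(row=1, col=1): c = -0.9025 + 0.2320i → escape time 8
(row=1, col=2): c = -0.5950 + 0.2320i → escape time 8
(row=1, col=3): c = -0.2875 + 0.2320i → escape time 8
(row=1, col=4): c = 0.0200 + 0.2320i → escape time 8
(row=2, col=0): c = -1.2100 + 0.1040i → escape time 8
(row=2, col=1): c = -0.9025 + 0.1040i → escape time 8
(row=2, col=2): c = -0.5950 + 0.1040i → escape time 8
(row=2, col=3): c = -0.2875 + 0.1040i → escape time 8
(row=2, col=4): c = 0.0200 + 0.1040i → escape time 8
(row=3, col=0): c = -1.2100 + -0.0240i → escape time 8
(row=3, col=1): c = -0.9025 + -0.0240i → escape time 8
(row=3, col=2): c = -0.5950 + -0.0240i → escape time 8
(row=3, col=3): c = -0.2875 + -0.0240i → escape time 8
(row=3, col=4): c = 0.0200 + -0.0240i → escape time 8
(row=4, col=0): c = -1.2100 + -0.1520i → escape time 8
(row=4, col=1): c = -0.9025 + -0.1520i → escape time 8
(row=4, col=2): c = -0.5950 + -0.1520i → escape time 8
(row=4, col=3): c = -0.2875 + -0.1520i → escape time 8
(row=4, col=4): c = 0.0200 + -0.1520i → escape time 8
(row=5, col=0): c = -1.2100 + -0.2800i → escape time 8
(row=5, col=1): c = -0.9025 + -0.2800i → escape time 8
(row=5, col=2): c = -0.5950 + -0.2800i → escape time 8
(row=5, col=3): c = -0.2875 + -0.2800i → escape time 8
(row=5, col=4): c = 0.0200 + -0.2800i → escape time 8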